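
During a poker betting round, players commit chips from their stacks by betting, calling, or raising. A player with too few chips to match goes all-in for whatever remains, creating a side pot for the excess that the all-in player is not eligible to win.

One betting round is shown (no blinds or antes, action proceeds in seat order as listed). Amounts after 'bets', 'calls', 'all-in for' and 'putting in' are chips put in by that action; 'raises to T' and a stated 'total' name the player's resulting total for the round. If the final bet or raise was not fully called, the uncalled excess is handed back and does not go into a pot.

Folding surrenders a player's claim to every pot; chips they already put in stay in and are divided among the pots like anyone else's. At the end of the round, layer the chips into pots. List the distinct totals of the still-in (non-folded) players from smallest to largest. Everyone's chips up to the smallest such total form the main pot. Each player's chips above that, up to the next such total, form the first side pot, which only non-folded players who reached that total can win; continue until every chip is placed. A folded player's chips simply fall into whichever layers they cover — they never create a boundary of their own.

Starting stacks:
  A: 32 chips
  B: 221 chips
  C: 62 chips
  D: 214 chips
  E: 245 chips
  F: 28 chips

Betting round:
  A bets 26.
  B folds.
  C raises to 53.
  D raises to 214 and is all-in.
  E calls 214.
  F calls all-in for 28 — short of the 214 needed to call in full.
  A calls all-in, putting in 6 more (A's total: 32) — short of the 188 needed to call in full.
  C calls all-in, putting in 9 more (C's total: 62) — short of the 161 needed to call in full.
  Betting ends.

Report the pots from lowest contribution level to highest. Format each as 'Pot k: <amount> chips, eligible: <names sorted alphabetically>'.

Contributions: A=32, C=62, D=214, E=214, F=28
Folded: B
Pot levels (distinct totals of non-folded players): 28, 32, 62, 214
Layer 1-28: 28 each from A, C, D, E, F = 28*5 = 140 chips; eligible A, C, D, E, F
Layer 29-32: 4 each from A, C, D, E = 4*4 = 16 chips; eligible A, C, D, E
Layer 33-62: 30 each from C, D, E = 30*3 = 90 chips; eligible C, D, E
Layer 63-214: 152 each from D, E = 152*2 = 304 chips; eligible D, E

Pot 1: 140 chips, eligible: A, C, D, E, F
Pot 2: 16 chips, eligible: A, C, D, E
Pot 3: 90 chips, eligible: C, D, E
Pot 4: 304 chips, eligible: D, E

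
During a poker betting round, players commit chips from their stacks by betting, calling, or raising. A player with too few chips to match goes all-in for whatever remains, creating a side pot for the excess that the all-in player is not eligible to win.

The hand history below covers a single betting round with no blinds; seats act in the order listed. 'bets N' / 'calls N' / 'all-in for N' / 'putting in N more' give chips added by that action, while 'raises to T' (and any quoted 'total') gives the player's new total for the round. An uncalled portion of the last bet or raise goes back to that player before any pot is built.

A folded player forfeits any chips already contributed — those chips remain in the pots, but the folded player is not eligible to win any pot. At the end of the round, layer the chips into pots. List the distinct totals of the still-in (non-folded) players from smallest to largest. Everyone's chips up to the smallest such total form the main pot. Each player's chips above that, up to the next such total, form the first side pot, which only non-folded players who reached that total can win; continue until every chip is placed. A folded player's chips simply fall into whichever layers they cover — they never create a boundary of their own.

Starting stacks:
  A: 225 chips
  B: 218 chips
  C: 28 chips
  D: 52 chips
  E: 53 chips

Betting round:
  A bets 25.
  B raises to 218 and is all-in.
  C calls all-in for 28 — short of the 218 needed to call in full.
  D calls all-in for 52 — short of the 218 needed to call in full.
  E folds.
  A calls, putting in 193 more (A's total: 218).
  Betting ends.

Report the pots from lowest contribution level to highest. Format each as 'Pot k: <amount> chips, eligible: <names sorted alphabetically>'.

Pot 1: 112 chips, eligible: A, B, C, D
Pot 2: 72 chips, eligible: A, B, D
Pot 3: 332 chips, eligible: A, B

Derivation:
Contributions: A=218, B=218, C=28, D=52
Folded: E
Pot levels (distinct totals of non-folded players): 28, 52, 218
Layer 1-28: 28 each from A, B, C, D = 28*4 = 112 chips; eligible A, B, C, D
Layer 29-52: 24 each from A, B, D = 24*3 = 72 chips; eligible A, B, D
Layer 53-218: 166 each from A, B = 166*2 = 332 chips; eligible A, B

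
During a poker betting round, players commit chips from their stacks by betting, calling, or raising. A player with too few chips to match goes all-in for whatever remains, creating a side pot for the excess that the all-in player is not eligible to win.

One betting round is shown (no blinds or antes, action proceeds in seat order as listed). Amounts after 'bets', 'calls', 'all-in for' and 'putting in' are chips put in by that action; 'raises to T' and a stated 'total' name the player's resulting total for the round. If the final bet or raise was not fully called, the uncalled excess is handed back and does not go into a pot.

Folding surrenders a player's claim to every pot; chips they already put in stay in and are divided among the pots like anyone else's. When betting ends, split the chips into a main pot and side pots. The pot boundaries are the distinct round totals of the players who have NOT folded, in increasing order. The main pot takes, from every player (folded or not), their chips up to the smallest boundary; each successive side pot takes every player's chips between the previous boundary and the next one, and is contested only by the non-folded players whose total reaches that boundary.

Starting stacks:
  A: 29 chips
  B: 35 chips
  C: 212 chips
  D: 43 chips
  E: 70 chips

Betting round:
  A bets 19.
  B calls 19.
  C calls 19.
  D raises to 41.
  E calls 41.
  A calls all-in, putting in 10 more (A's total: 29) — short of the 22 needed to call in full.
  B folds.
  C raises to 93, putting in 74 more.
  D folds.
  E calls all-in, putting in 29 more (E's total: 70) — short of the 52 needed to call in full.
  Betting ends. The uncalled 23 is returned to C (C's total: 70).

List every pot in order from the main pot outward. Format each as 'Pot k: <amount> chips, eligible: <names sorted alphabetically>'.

Pot 1: 135 chips, eligible: A, C, E
Pot 2: 94 chips, eligible: C, E

Derivation:
Contributions (after 23 returned to C): A=29, B=19, C=70, D=41, E=70
Folded: B, D
Pot levels (distinct totals of non-folded players): 29, 70
Layer 1-29: A 29 + B 19 + C 29 + D 29 + E 29 = 135 chips; eligible A, C, E
Layer 30-70: C 41 + D 12 + E 41 = 94 chips; eligible C, E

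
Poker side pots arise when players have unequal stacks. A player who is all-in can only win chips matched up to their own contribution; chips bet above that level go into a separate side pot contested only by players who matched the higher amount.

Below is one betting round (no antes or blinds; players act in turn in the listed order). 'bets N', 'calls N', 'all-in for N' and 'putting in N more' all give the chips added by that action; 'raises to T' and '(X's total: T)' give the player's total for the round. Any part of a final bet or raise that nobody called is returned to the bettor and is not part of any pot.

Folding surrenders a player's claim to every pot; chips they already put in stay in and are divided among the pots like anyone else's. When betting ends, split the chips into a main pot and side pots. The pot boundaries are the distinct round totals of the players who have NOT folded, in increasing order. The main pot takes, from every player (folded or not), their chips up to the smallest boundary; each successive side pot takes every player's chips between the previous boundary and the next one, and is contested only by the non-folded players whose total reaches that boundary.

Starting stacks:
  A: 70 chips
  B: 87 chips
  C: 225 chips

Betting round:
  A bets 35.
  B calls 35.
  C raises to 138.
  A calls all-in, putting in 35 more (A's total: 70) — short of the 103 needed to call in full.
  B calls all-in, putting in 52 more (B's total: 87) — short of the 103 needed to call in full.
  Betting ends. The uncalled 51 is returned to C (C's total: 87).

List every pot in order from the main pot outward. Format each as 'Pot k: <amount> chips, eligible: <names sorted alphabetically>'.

Pot 1: 210 chips, eligible: A, B, C
Pot 2: 34 chips, eligible: B, C

Derivation:
Contributions (after 51 returned to C): A=70, B=87, C=87
Pot levels (distinct totals of non-folded players): 70, 87
Layer 1-70: 70 each from A, B, C = 70*3 = 210 chips; eligible A, B, C
Layer 71-87: 17 each from B, C = 17*2 = 34 chips; eligible B, C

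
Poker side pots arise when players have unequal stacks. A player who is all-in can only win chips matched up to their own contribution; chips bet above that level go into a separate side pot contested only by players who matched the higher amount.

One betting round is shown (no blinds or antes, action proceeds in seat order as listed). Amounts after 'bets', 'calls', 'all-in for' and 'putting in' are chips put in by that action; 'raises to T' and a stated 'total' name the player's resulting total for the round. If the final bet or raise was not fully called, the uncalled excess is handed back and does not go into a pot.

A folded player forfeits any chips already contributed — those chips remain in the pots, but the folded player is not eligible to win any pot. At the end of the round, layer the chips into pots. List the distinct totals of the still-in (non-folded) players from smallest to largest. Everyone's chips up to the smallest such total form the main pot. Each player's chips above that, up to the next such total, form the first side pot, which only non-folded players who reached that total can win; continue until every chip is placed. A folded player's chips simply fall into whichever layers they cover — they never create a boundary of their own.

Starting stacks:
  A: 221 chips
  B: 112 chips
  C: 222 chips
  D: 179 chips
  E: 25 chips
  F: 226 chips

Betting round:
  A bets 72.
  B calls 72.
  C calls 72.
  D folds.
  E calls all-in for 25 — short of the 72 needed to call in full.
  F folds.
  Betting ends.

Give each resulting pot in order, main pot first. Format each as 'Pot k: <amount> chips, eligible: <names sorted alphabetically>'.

Pot 1: 100 chips, eligible: A, B, C, E
Pot 2: 141 chips, eligible: A, B, C

Derivation:
Contributions: A=72, B=72, C=72, E=25
Folded: D, F
Pot levels (distinct totals of non-folded players): 25, 72
Layer 1-25: 25 each from A, B, C, E = 25*4 = 100 chips; eligible A, B, C, E
Layer 26-72: 47 each from A, B, C = 47*3 = 141 chips; eligible A, B, C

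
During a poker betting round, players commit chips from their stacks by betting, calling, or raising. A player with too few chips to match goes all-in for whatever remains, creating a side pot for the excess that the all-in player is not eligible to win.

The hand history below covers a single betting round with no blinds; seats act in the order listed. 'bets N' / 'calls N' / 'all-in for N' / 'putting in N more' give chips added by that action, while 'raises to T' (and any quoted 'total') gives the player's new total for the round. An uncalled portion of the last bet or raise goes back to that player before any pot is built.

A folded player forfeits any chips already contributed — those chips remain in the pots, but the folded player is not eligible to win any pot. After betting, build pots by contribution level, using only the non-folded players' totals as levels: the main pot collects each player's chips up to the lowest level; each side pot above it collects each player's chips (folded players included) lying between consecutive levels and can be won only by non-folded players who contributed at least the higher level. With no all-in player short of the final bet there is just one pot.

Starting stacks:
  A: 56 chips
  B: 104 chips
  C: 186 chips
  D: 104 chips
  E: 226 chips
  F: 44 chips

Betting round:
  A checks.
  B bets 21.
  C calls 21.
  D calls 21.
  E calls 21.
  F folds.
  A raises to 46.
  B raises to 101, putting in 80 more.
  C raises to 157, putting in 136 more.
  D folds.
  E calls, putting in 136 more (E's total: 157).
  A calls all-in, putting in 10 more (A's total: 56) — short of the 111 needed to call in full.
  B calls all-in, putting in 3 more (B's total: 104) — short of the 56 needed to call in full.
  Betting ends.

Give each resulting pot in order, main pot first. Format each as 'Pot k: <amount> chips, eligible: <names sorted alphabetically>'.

Contributions: A=56, B=104, C=157, D=21, E=157
Folded: D, F
Pot levels (distinct totals of non-folded players): 56, 104, 157
Layer 1-56: A 56 + B 56 + C 56 + D 21 + E 56 = 245 chips; eligible A, B, C, E
Layer 57-104: 48 each from B, C, E = 48*3 = 144 chips; eligible B, C, E
Layer 105-157: 53 each from C, E = 53*2 = 106 chips; eligible C, E

Pot 1: 245 chips, eligible: A, B, C, E
Pot 2: 144 chips, eligible: B, C, E
Pot 3: 106 chips, eligible: C, E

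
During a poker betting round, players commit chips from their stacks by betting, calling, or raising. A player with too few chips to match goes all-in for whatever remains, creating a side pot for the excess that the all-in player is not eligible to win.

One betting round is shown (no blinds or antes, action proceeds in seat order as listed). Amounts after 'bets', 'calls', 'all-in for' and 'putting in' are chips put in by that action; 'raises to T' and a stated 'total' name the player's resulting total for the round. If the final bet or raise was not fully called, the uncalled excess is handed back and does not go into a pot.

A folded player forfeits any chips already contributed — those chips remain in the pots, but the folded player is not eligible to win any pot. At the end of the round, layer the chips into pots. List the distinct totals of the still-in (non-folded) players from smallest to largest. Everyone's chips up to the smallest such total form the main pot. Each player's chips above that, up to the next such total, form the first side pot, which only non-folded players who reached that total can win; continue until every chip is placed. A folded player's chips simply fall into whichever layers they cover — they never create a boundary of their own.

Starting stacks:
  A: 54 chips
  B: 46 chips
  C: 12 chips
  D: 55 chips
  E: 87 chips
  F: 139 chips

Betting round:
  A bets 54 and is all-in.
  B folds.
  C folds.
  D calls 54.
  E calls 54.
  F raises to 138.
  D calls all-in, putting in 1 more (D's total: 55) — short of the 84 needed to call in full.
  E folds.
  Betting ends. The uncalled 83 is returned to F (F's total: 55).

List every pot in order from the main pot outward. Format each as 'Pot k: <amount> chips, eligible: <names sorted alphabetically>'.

Contributions (after 83 returned to F): A=54, D=55, E=54, F=55
Folded: B, C, E
Pot levels (distinct totals of non-folded players): 54, 55
Layer 1-54: 54 each from A, D, E, F = 54*4 = 216 chips; eligible A, D, F
Layer 55-55: 1 each from D, F = 1*2 = 2 chips; eligible D, F

Pot 1: 216 chips, eligible: A, D, F
Pot 2: 2 chips, eligible: D, F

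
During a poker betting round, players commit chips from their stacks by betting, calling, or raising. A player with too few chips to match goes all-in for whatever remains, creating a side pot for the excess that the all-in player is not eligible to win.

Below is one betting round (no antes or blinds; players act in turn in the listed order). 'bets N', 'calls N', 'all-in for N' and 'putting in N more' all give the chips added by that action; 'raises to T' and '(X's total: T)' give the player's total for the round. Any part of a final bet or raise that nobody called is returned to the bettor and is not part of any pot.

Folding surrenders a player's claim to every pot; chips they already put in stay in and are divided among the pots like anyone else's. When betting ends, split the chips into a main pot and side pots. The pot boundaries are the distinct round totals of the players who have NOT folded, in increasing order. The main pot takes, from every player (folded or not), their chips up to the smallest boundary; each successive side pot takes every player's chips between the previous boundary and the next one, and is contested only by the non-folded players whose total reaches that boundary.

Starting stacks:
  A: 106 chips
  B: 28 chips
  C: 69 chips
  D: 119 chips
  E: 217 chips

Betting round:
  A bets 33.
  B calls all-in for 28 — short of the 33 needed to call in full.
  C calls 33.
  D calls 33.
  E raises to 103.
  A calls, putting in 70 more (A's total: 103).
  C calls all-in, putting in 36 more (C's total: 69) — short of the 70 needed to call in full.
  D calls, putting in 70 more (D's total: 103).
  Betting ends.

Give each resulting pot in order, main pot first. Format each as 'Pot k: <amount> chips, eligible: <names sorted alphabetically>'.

Pot 1: 140 chips, eligible: A, B, C, D, E
Pot 2: 164 chips, eligible: A, C, D, E
Pot 3: 102 chips, eligible: A, D, E

Derivation:
Contributions: A=103, B=28, C=69, D=103, E=103
Pot levels (distinct totals of non-folded players): 28, 69, 103
Layer 1-28: 28 each from A, B, C, D, E = 28*5 = 140 chips; eligible A, B, C, D, E
Layer 29-69: 41 each from A, C, D, E = 41*4 = 164 chips; eligible A, C, D, E
Layer 70-103: 34 each from A, D, E = 34*3 = 102 chips; eligible A, D, E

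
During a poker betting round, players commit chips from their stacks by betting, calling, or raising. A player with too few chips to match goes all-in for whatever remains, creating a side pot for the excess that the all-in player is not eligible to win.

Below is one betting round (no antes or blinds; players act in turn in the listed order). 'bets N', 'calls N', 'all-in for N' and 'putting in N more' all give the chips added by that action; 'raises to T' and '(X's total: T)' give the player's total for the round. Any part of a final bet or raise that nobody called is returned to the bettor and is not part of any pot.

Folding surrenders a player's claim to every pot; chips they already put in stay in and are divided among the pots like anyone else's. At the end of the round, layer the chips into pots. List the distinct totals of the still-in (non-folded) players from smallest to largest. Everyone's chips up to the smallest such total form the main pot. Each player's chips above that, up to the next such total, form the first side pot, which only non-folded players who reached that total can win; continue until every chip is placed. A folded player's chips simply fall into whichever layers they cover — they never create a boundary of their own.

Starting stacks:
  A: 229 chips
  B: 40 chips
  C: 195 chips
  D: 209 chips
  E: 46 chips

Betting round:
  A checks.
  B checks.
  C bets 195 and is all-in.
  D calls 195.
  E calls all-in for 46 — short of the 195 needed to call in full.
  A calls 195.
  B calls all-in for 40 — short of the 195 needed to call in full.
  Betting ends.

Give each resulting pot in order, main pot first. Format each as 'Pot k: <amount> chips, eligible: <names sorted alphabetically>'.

Contributions: A=195, B=40, C=195, D=195, E=46
Pot levels (distinct totals of non-folded players): 40, 46, 195
Layer 1-40: 40 each from A, B, C, D, E = 40*5 = 200 chips; eligible A, B, C, D, E
Layer 41-46: 6 each from A, C, D, E = 6*4 = 24 chips; eligible A, C, D, E
Layer 47-195: 149 each from A, C, D = 149*3 = 447 chips; eligible A, C, D

Pot 1: 200 chips, eligible: A, B, C, D, E
Pot 2: 24 chips, eligible: A, C, D, E
Pot 3: 447 chips, eligible: A, C, D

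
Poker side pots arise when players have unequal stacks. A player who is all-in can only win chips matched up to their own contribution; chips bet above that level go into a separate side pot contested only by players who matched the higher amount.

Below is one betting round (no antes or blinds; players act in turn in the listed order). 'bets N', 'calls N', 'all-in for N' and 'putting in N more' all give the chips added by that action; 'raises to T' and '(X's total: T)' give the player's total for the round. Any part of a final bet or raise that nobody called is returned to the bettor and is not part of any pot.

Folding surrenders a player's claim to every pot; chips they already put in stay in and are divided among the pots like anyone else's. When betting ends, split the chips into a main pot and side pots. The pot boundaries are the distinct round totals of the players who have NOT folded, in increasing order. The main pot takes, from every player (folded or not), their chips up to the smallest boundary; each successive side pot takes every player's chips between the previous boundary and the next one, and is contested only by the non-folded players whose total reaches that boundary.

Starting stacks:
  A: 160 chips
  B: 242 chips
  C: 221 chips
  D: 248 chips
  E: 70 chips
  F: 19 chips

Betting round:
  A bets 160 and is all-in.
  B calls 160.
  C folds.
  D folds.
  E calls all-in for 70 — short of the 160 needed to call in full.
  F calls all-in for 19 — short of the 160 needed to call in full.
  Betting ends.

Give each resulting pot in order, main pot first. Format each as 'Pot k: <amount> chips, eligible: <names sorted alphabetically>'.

Pot 1: 76 chips, eligible: A, B, E, F
Pot 2: 153 chips, eligible: A, B, E
Pot 3: 180 chips, eligible: A, B

Derivation:
Contributions: A=160, B=160, E=70, F=19
Folded: C, D
Pot levels (distinct totals of non-folded players): 19, 70, 160
Layer 1-19: 19 each from A, B, E, F = 19*4 = 76 chips; eligible A, B, E, F
Layer 20-70: 51 each from A, B, E = 51*3 = 153 chips; eligible A, B, E
Layer 71-160: 90 each from A, B = 90*2 = 180 chips; eligible A, B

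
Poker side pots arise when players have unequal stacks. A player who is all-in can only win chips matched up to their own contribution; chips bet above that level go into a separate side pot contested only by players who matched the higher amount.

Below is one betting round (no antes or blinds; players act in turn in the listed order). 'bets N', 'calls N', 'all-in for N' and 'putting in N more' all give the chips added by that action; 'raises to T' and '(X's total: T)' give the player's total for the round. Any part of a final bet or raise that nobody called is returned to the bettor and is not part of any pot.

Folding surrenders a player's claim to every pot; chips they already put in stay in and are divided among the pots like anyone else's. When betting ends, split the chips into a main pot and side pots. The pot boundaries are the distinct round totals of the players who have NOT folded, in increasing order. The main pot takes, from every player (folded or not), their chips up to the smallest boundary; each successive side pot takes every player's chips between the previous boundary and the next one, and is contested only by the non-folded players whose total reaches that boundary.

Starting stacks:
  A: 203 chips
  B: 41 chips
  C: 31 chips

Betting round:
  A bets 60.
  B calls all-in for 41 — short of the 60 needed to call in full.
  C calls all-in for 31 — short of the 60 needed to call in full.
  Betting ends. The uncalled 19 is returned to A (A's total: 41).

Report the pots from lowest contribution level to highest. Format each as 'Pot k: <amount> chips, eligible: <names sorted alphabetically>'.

Pot 1: 93 chips, eligible: A, B, C
Pot 2: 20 chips, eligible: A, B

Derivation:
Contributions (after 19 returned to A): A=41, B=41, C=31
Pot levels (distinct totals of non-folded players): 31, 41
Layer 1-31: 31 each from A, B, C = 31*3 = 93 chips; eligible A, B, C
Layer 32-41: 10 each from A, B = 10*2 = 20 chips; eligible A, B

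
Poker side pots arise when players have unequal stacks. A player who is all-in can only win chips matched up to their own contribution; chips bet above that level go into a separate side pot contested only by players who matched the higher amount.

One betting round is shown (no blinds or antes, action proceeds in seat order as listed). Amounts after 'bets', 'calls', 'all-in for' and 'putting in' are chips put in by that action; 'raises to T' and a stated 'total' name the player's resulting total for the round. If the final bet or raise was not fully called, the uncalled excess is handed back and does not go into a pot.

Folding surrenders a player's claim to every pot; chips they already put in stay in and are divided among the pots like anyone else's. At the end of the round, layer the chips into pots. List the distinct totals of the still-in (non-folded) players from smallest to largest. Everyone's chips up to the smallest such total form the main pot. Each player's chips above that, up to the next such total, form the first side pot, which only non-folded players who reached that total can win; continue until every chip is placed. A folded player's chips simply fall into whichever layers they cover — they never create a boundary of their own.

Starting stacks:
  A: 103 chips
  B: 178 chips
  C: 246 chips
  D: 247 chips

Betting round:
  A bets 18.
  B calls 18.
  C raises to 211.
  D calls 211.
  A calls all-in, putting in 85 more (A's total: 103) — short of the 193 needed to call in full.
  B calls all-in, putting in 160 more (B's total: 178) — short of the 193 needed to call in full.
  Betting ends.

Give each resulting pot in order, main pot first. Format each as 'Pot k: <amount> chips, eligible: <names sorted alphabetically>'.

Pot 1: 412 chips, eligible: A, B, C, D
Pot 2: 225 chips, eligible: B, C, D
Pot 3: 66 chips, eligible: C, D

Derivation:
Contributions: A=103, B=178, C=211, D=211
Pot levels (distinct totals of non-folded players): 103, 178, 211
Layer 1-103: 103 each from A, B, C, D = 103*4 = 412 chips; eligible A, B, C, D
Layer 104-178: 75 each from B, C, D = 75*3 = 225 chips; eligible B, C, D
Layer 179-211: 33 each from C, D = 33*2 = 66 chips; eligible C, D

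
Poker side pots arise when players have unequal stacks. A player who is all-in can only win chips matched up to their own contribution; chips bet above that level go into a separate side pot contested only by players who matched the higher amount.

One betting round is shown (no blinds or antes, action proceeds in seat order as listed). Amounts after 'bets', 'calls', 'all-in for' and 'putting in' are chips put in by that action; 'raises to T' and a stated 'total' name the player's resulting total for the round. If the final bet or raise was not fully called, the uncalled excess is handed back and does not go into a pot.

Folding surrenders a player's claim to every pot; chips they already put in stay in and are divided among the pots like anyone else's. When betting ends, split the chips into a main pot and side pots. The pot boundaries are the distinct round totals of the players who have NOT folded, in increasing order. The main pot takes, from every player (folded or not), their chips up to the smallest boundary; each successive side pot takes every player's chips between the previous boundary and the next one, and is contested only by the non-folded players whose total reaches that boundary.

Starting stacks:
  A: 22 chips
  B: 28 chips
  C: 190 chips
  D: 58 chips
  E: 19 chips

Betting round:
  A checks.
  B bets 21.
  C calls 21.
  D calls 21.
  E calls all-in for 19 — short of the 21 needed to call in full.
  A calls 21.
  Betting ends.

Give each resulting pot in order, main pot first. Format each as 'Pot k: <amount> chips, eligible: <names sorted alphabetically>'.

Pot 1: 95 chips, eligible: A, B, C, D, E
Pot 2: 8 chips, eligible: A, B, C, D

Derivation:
Contributions: A=21, B=21, C=21, D=21, E=19
Pot levels (distinct totals of non-folded players): 19, 21
Layer 1-19: 19 each from A, B, C, D, E = 19*5 = 95 chips; eligible A, B, C, D, E
Layer 20-21: 2 each from A, B, C, D = 2*4 = 8 chips; eligible A, B, C, D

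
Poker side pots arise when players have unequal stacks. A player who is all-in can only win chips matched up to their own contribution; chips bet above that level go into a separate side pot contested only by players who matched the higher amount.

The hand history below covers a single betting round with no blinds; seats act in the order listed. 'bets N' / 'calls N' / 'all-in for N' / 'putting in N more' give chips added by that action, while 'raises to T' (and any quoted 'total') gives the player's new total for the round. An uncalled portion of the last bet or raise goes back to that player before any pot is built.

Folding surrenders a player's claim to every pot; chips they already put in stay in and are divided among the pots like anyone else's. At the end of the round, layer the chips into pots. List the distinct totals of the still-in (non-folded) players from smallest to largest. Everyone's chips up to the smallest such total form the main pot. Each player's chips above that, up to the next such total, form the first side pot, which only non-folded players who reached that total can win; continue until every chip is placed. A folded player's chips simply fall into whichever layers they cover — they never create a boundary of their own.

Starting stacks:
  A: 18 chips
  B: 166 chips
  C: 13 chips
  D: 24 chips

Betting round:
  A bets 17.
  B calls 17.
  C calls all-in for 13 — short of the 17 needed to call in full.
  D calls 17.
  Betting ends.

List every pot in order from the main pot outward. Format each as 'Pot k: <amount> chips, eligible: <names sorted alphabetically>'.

Contributions: A=17, B=17, C=13, D=17
Pot levels (distinct totals of non-folded players): 13, 17
Layer 1-13: 13 each from A, B, C, D = 13*4 = 52 chips; eligible A, B, C, D
Layer 14-17: 4 each from A, B, D = 4*3 = 12 chips; eligible A, B, D

Pot 1: 52 chips, eligible: A, B, C, D
Pot 2: 12 chips, eligible: A, B, D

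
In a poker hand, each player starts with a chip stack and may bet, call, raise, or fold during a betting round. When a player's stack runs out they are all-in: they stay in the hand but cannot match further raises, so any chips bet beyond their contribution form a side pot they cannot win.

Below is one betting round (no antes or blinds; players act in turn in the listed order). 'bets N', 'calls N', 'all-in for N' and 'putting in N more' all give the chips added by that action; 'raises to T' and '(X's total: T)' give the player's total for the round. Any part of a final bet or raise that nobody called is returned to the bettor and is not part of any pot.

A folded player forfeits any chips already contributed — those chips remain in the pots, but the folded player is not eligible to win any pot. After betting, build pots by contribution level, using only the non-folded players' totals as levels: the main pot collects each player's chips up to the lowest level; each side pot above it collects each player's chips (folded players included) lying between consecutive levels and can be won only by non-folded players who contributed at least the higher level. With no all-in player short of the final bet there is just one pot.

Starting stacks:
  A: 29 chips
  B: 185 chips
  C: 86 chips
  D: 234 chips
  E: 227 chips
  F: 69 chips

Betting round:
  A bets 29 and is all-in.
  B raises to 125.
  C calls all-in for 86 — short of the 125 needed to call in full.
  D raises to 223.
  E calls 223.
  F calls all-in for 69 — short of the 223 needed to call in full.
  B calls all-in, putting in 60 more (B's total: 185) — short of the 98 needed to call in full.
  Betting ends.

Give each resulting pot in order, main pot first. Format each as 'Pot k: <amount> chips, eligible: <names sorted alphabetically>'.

Pot 1: 174 chips, eligible: A, B, C, D, E, F
Pot 2: 200 chips, eligible: B, C, D, E, F
Pot 3: 68 chips, eligible: B, C, D, E
Pot 4: 297 chips, eligible: B, D, E
Pot 5: 76 chips, eligible: D, E

Derivation:
Contributions: A=29, B=185, C=86, D=223, E=223, F=69
Pot levels (distinct totals of non-folded players): 29, 69, 86, 185, 223
Layer 1-29: 29 each from A, B, C, D, E, F = 29*6 = 174 chips; eligible A, B, C, D, E, F
Layer 30-69: 40 each from B, C, D, E, F = 40*5 = 200 chips; eligible B, C, D, E, F
Layer 70-86: 17 each from B, C, D, E = 17*4 = 68 chips; eligible B, C, D, E
Layer 87-185: 99 each from B, D, E = 99*3 = 297 chips; eligible B, D, E
Layer 186-223: 38 each from D, E = 38*2 = 76 chips; eligible D, E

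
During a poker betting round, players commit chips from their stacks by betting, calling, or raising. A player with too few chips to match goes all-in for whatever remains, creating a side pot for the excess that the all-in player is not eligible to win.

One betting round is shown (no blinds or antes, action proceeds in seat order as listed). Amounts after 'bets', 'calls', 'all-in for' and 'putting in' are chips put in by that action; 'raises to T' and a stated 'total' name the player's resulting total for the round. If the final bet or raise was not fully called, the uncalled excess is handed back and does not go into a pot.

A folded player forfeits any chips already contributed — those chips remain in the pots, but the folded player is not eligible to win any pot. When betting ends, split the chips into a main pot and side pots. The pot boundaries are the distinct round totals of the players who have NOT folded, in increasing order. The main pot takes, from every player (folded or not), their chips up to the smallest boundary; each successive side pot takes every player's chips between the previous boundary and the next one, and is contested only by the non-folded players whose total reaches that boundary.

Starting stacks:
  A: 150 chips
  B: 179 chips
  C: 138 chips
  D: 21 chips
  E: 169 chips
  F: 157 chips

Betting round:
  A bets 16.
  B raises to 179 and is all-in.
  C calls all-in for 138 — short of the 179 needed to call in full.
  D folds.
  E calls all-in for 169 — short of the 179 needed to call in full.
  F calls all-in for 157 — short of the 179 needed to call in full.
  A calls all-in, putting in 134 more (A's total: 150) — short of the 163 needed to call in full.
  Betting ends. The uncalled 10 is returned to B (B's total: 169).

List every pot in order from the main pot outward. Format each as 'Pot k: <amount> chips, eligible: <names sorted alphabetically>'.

Contributions (after 10 returned to B): A=150, B=169, C=138, E=169, F=157
Folded: D
Pot levels (distinct totals of non-folded players): 138, 150, 157, 169
Layer 1-138: 138 each from A, B, C, E, F = 138*5 = 690 chips; eligible A, B, C, E, F
Layer 139-150: 12 each from A, B, E, F = 12*4 = 48 chips; eligible A, B, E, F
Layer 151-157: 7 each from B, E, F = 7*3 = 21 chips; eligible B, E, F
Layer 158-169: 12 each from B, E = 12*2 = 24 chips; eligible B, E

Pot 1: 690 chips, eligible: A, B, C, E, F
Pot 2: 48 chips, eligible: A, B, E, F
Pot 3: 21 chips, eligible: B, E, F
Pot 4: 24 chips, eligible: B, E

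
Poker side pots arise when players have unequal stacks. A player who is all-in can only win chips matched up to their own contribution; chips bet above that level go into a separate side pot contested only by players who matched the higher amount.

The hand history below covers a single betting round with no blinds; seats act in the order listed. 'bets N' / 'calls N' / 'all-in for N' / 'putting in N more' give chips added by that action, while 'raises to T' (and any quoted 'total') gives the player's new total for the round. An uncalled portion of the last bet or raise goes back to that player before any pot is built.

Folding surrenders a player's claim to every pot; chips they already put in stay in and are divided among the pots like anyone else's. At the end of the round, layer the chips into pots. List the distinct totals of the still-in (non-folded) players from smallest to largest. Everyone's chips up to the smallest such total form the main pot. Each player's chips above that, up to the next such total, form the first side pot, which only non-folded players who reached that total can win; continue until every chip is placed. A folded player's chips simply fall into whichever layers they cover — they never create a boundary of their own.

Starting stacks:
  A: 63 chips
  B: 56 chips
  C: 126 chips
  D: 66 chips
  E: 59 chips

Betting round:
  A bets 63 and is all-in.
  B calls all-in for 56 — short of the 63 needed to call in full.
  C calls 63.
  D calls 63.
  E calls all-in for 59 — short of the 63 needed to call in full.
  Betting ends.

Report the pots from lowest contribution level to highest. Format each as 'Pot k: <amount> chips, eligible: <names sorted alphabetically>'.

Contributions: A=63, B=56, C=63, D=63, E=59
Pot levels (distinct totals of non-folded players): 56, 59, 63
Layer 1-56: 56 each from A, B, C, D, E = 56*5 = 280 chips; eligible A, B, C, D, E
Layer 57-59: 3 each from A, C, D, E = 3*4 = 12 chips; eligible A, C, D, E
Layer 60-63: 4 each from A, C, D = 4*3 = 12 chips; eligible A, C, D

Pot 1: 280 chips, eligible: A, B, C, D, E
Pot 2: 12 chips, eligible: A, C, D, E
Pot 3: 12 chips, eligible: A, C, D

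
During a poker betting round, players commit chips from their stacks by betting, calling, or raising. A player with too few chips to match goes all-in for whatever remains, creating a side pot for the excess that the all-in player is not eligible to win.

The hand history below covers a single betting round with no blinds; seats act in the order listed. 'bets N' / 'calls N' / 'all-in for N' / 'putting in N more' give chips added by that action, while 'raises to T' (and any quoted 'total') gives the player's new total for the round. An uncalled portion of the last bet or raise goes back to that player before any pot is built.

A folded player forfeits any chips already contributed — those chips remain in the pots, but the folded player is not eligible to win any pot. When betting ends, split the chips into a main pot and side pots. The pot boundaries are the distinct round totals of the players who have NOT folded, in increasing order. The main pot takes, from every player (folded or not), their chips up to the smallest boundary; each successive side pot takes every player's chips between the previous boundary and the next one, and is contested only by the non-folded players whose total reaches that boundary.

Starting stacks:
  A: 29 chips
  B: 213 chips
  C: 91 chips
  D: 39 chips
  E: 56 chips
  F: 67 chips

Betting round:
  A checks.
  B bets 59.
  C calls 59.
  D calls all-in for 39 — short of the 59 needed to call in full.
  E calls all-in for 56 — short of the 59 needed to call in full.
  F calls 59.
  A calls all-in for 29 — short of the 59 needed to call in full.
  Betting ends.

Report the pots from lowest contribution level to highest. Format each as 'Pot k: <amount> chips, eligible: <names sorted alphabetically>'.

Contributions: A=29, B=59, C=59, D=39, E=56, F=59
Pot levels (distinct totals of non-folded players): 29, 39, 56, 59
Layer 1-29: 29 each from A, B, C, D, E, F = 29*6 = 174 chips; eligible A, B, C, D, E, F
Layer 30-39: 10 each from B, C, D, E, F = 10*5 = 50 chips; eligible B, C, D, E, F
Layer 40-56: 17 each from B, C, E, F = 17*4 = 68 chips; eligible B, C, E, F
Layer 57-59: 3 each from B, C, F = 3*3 = 9 chips; eligible B, C, F

Pot 1: 174 chips, eligible: A, B, C, D, E, F
Pot 2: 50 chips, eligible: B, C, D, E, F
Pot 3: 68 chips, eligible: B, C, E, F
Pot 4: 9 chips, eligible: B, C, F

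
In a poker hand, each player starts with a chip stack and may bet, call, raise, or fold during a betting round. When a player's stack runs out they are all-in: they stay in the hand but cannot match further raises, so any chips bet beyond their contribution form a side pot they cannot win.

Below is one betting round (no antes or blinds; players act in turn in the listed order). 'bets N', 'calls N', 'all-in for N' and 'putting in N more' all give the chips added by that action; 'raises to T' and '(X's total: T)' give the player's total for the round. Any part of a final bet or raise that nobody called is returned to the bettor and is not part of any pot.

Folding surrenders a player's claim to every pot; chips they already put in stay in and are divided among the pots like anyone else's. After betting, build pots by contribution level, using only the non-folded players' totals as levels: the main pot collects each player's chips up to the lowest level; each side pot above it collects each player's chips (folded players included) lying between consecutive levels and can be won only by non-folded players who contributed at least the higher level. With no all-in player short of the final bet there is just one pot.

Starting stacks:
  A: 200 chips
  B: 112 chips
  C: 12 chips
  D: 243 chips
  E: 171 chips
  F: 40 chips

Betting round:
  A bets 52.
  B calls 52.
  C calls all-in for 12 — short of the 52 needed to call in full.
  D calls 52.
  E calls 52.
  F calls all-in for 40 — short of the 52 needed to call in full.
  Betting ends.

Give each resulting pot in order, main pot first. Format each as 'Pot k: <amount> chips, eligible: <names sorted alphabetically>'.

Contributions: A=52, B=52, C=12, D=52, E=52, F=40
Pot levels (distinct totals of non-folded players): 12, 40, 52
Layer 1-12: 12 each from A, B, C, D, E, F = 12*6 = 72 chips; eligible A, B, C, D, E, F
Layer 13-40: 28 each from A, B, D, E, F = 28*5 = 140 chips; eligible A, B, D, E, F
Layer 41-52: 12 each from A, B, D, E = 12*4 = 48 chips; eligible A, B, D, E

Pot 1: 72 chips, eligible: A, B, C, D, E, F
Pot 2: 140 chips, eligible: A, B, D, E, F
Pot 3: 48 chips, eligible: A, B, D, E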